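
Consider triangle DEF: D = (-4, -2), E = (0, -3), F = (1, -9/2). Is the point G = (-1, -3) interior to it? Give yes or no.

Barycentric coordinates of G: (3/10, 1/2, 1/5).
The three coordinates are positive, positive, positive; a point is interior exactly when all three are positive.

yes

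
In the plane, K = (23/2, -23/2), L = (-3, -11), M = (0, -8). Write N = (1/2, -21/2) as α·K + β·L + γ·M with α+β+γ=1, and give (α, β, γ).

(1/5, 3/5, 1/5)

Signed area of the reference triangle: [KLM] = ½·((23/2)·(-11−(-8)) + (-3)·(-8−(-23/2)) + 0·(-23/2−(-11))) = ½·(-69/2 − 21/2 + 0) = -45/2.
[NLM] = ½·((1/2)·(-11−(-8)) + (-3)·(-8−(-21/2)) + 0·(-21/2−(-11))) = ½·(-3/2 − 15/2 + 0) = -9/2, so the K-coordinate is (-9/2)/(-45/2) = 1/5.
[KNM] = ½·((23/2)·(-21/2−(-8)) + (1/2)·(-8−(-23/2)) + 0·(-23/2−(-21/2))) = ½·(-115/4 + 7/4 + 0) = -27/2, so the L-coordinate is 3/5.
[KLN] = ½·((23/2)·(-11−(-21/2)) + (-3)·(-21/2−(-23/2)) + (1/2)·(-23/2−(-11))) = ½·(-23/4 − 3 − 1/4) = -9/2, so the M-coordinate is 1/5.
Check: 1/5 + 3/5 + 1/5 = 1.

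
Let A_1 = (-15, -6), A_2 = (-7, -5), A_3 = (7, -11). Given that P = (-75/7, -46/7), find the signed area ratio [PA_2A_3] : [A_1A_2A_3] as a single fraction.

[A_1A_2A_3] = ½·((-15)·(-5−(-11)) + (-7)·(-11−(-6)) + 7·(-6−(-5))) = ½·(-90 + 35 − 7) = -31.
[PA_2A_3] = ½·((-75/7)·(-5−(-11)) + (-7)·(-11−(-46/7)) + 7·(-46/7−(-5))) = ½·(-450/7 + 31 − 11) = -155/7, so the ratio is (-155/7)/(-31) = 5/7.

5/7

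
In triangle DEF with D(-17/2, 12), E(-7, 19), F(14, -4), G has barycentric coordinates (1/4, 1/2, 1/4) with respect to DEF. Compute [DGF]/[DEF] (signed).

The signed ratio [DGF]/[DEF] equals the barycentric coordinate of G at vertex E, which is 1/2.

1/2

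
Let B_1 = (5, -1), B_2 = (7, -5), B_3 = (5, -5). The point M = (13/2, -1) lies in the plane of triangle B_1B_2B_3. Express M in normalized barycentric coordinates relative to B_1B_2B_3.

Signed area of the reference triangle: [B_1B_2B_3] = ½·(5·(-5−(-5)) + 7·(-5−(-1)) + 5·(-1−(-5))) = ½·(0 − 28 + 20) = -4.
[MB_2B_3] = ½·((13/2)·(-5−(-5)) + 7·(-5−(-1)) + 5·(-1−(-5))) = ½·(0 − 28 + 20) = -4, so the B_1-coordinate is (-4)/(-4) = 1.
[B_1MB_3] = ½·(5·(-1−(-5)) + (13/2)·(-5−(-1)) + 5·(-1−(-1))) = ½·(20 − 26 + 0) = -3, so the B_2-coordinate is 3/4.
[B_1B_2M] = ½·(5·(-5−(-1)) + 7·(-1−(-1)) + (13/2)·(-1−(-5))) = ½·(-20 + 0 + 26) = 3, so the B_3-coordinate is -3/4.

(1, 3/4, -3/4)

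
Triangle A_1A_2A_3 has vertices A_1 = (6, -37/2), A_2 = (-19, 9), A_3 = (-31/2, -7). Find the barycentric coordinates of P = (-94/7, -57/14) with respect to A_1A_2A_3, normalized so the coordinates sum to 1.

Signed area of the reference triangle: [A_1A_2A_3] = ½·(6·(9−(-7)) + (-19)·(-7−(-37/2)) + (-31/2)·(-37/2−9)) = ½·(96 − 437/2 + 1705/4) = 1215/8.
[PA_2A_3] = ½·((-94/7)·(9−(-7)) + (-19)·(-7−(-57/14)) + (-31/2)·(-57/14−9)) = ½·(-1504/7 + 779/14 + 5673/28) = 1215/56, so the A_1-coordinate is (1215/56)/(1215/8) = 1/7.
[A_1PA_3] = ½·(6·(-57/14−(-7)) + (-94/7)·(-7−(-37/2)) + (-31/2)·(-37/2−(-57/14))) = ½·(123/7 − 1081/7 + 3131/14) = 1215/28, so the A_2-coordinate is 2/7.
[A_1A_2P] = ½·(6·(9−(-57/14)) + (-19)·(-57/14−(-37/2)) + (-94/7)·(-37/2−9)) = ½·(549/7 − 1919/7 + 2585/7) = 1215/14, so the A_3-coordinate is 4/7.

(1/7, 2/7, 4/7)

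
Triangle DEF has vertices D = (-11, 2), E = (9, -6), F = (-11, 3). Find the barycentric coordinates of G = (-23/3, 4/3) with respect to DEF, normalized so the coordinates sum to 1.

Signed area of the reference triangle: [DEF] = ½·((-11)·(-6−3) + 9·(3−2) + (-11)·(2−(-6))) = ½·(99 + 9 − 88) = 10.
[GEF] = ½·((-23/3)·(-6−3) + 9·(3−(4/3)) + (-11)·(4/3−(-6))) = ½·(69 + 15 − 242/3) = 5/3, so the D-coordinate is (5/3)/10 = 1/6.
[DGF] = ½·((-11)·(4/3−3) + (-23/3)·(3−2) + (-11)·(2−(4/3))) = ½·(55/3 − 23/3 − 22/3) = 5/3, so the E-coordinate is 1/6.
[DEG] = ½·((-11)·(-6−(4/3)) + 9·(4/3−2) + (-23/3)·(2−(-6))) = ½·(242/3 − 6 − 184/3) = 20/3, so the F-coordinate is 2/3.
Check: 1/6 + 1/6 + 2/3 = 1.

(1/6, 1/6, 2/3)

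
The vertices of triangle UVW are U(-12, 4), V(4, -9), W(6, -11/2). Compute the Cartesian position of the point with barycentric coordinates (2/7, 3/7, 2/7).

P = (2/7)·U + (3/7)·V + (2/7)·W.
x-coordinate: (2/7)·(-12) + (3/7)·4 + (2/7)·6 = 0.
y-coordinate: (2/7)·4 + (3/7)·(-9) + (2/7)·(-11/2) = -30/7.

(0, -30/7)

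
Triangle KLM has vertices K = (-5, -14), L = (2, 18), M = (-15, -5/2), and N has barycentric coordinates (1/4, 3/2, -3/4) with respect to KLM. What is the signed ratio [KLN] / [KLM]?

-3/4

The signed ratio [KLN]/[KLM] equals the barycentric coordinate of N at vertex M, which is -3/4.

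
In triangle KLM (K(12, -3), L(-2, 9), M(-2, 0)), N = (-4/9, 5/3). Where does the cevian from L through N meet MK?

(0, -3/7)

Barycentric coordinates of N with respect to KLM: (1/9, 2/9, 2/3).
On side MK the L-coordinate is zero; dropping N's L-weight 2/9 and renormalizing the remaining 2/3 : 1/9 gives weights 6/7, 1/7 on M, K.
J = (6/7)·(-2, 0) + (1/7)·(12, -3) = (0, -3/7).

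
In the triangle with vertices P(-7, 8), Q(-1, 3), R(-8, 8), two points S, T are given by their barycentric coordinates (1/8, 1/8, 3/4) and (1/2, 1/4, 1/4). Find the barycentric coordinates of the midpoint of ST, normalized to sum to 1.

Since both coordinate triples sum to 1, the midpoint's barycentrics are the componentwise average.
(1/8+1/2)/2 = 5/16; similarly 3/16 and 1/2.

(5/16, 3/16, 1/2)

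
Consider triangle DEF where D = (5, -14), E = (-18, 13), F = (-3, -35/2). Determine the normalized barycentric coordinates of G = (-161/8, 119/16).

Signed area of the reference triangle: [DEF] = ½·(5·(13−(-35/2)) + (-18)·(-35/2−(-14)) + (-3)·(-14−13)) = ½·(305/2 + 63 + 81) = 593/4.
[GEF] = ½·((-161/8)·(13−(-35/2)) + (-18)·(-35/2−(119/16)) + (-3)·(119/16−13)) = ½·(-9821/16 + 3591/8 + 267/16) = -593/8, so the D-coordinate is (-593/8)/(593/4) = -1/2.
[DGF] = ½·(5·(119/16−(-35/2)) + (-161/8)·(-35/2−(-14)) + (-3)·(-14−(119/16))) = ½·(1995/16 + 1127/16 + 1029/16) = 4151/32, so the E-coordinate is 7/8.
[DEG] = ½·(5·(13−(119/16)) + (-18)·(119/16−(-14)) + (-161/8)·(-14−13)) = ½·(445/16 − 3087/8 + 4347/8) = 2965/32, so the F-coordinate is 5/8.
Check: -1/2 + 7/8 + 5/8 = 1.

(-1/2, 7/8, 5/8)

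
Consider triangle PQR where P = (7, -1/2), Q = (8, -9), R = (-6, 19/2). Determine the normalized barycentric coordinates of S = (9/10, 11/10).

(1/10, 2/5, 1/2)

Signed area of the reference triangle: [PQR] = ½·(7·(-9−(19/2)) + 8·(19/2−(-1/2)) + (-6)·(-1/2−(-9))) = ½·(-259/2 + 80 − 51) = -201/4.
[SQR] = ½·((9/10)·(-9−(19/2)) + 8·(19/2−(11/10)) + (-6)·(11/10−(-9))) = ½·(-333/20 + 336/5 − 303/5) = -201/40, so the P-coordinate is (-201/40)/(-201/4) = 1/10.
[PSR] = ½·(7·(11/10−(19/2)) + (9/10)·(19/2−(-1/2)) + (-6)·(-1/2−(11/10))) = ½·(-294/5 + 9 + 48/5) = -201/10, so the Q-coordinate is 2/5.
[PQS] = ½·(7·(-9−(11/10)) + 8·(11/10−(-1/2)) + (9/10)·(-1/2−(-9))) = ½·(-707/10 + 64/5 + 153/20) = -201/8, so the R-coordinate is 1/2.
Check: 1/10 + 2/5 + 1/2 = 1.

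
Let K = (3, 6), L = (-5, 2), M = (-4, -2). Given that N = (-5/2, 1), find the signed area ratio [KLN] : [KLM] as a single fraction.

1/2

[KLM] = ½·(3·(2−(-2)) + (-5)·(-2−6) + (-4)·(6−2)) = ½·(12 + 40 − 16) = 18.
[KLN] = ½·(3·(2−1) + (-5)·(1−6) + (-5/2)·(6−2)) = ½·(3 + 25 − 10) = 9, so the ratio is 9/18 = 1/2.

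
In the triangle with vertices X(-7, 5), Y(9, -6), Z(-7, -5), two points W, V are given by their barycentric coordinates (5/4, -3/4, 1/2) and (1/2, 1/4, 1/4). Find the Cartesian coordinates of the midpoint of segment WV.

(-11, 4)

Barycentric coordinates of the midpoint are the average: (7/8, -1/4, 3/8).
Converting: (7/8)·X + (-1/4)·Y + (3/8)·Z = (-11, 4).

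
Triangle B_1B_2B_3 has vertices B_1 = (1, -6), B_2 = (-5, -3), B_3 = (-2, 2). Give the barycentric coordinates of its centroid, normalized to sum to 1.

(1/3, 1/3, 1/3)

The centroid is the average of the vertices, so each weight is 1/3.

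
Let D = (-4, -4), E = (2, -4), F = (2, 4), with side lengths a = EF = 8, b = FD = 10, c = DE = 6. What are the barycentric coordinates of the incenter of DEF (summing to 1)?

(1/3, 5/12, 1/4)

The incenter has barycentric coordinates proportional to the opposite side lengths: (8 : 10 : 6).
Normalizing by 8+10+6 = 24 gives (1/3, 5/12, 1/4).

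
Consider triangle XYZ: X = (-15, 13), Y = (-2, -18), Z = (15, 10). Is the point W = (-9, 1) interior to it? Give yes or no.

yes

Barycentric coordinates of W: (173/297, 38/99, 10/297).
The three coordinates are positive, positive, positive; a point is interior exactly when all three are positive.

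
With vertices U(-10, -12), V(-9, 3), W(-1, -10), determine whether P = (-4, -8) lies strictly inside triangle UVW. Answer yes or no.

Barycentric coordinates of P: (23/133, 24/133, 86/133).
The three coordinates are positive, positive, positive; a point is interior exactly when all three are positive.

yes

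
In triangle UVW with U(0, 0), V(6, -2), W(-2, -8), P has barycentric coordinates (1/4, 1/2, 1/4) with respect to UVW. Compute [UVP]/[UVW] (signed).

1/4

The signed ratio [UVP]/[UVW] equals the barycentric coordinate of P at vertex W, which is 1/4.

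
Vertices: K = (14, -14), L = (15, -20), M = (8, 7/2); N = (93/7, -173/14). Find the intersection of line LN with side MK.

(13, -133/12)

Barycentric coordinates of N with respect to KLM: (5/7, 1/7, 1/7).
On side MK the L-coordinate is zero; dropping N's L-weight 1/7 and renormalizing the remaining 1/7 : 5/7 gives weights 1/6, 5/6 on M, K.
J = (1/6)·(8, 7/2) + (5/6)·(14, -14) = (13, -133/12).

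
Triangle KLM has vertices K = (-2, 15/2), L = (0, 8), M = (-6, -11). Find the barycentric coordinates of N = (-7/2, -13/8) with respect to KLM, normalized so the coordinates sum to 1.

(1/4, 1/4, 1/2)

Signed area of the reference triangle: [KLM] = ½·((-2)·(8−(-11)) + 0·(-11−(15/2)) + (-6)·(15/2−8)) = ½·(-38 + 0 + 3) = -35/2.
[NLM] = ½·((-7/2)·(8−(-11)) + 0·(-11−(-13/8)) + (-6)·(-13/8−8)) = ½·(-133/2 + 0 + 231/4) = -35/8, so the K-coordinate is (-35/8)/(-35/2) = 1/4.
[KNM] = ½·((-2)·(-13/8−(-11)) + (-7/2)·(-11−(15/2)) + (-6)·(15/2−(-13/8))) = ½·(-75/4 + 259/4 − 219/4) = -35/8, so the L-coordinate is 1/4.
[KLN] = ½·((-2)·(8−(-13/8)) + 0·(-13/8−(15/2)) + (-7/2)·(15/2−8)) = ½·(-77/4 + 0 + 7/4) = -35/4, so the M-coordinate is 1/2.
Check: 1/4 + 1/4 + 1/2 = 1.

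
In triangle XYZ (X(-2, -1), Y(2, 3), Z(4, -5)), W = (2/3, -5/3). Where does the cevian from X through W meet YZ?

Barycentric coordinates of W with respect to XYZ: (1/2, 1/6, 1/3).
On side YZ the X-coordinate is zero; dropping W's X-weight 1/2 and renormalizing the remaining 1/6 : 1/3 gives weights 1/3, 2/3 on Y, Z.
V = (1/3)·(2, 3) + (2/3)·(4, -5) = (10/3, -7/3).

(10/3, -7/3)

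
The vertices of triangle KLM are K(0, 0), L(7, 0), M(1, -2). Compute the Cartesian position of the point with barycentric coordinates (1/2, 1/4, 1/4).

(2, -1/2)

N = (1/2)·K + (1/4)·L + (1/4)·M.
x-coordinate: (1/2)·0 + (1/4)·7 + (1/4)·1 = 2.
y-coordinate: (1/2)·0 + (1/4)·0 + (1/4)·(-2) = -1/2.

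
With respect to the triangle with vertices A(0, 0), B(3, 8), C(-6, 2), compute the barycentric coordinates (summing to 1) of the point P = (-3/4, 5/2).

Signed area of the reference triangle: [ABC] = ½·(0·(8−2) + 3·(2−0) + (-6)·(0−8)) = ½·(0 + 6 + 48) = 27.
[PBC] = ½·((-3/4)·(8−2) + 3·(2−(5/2)) + (-6)·(5/2−8)) = ½·(-9/2 − 3/2 + 33) = 27/2, so the A-coordinate is (27/2)/27 = 1/2.
[APC] = ½·(0·(5/2−2) + (-3/4)·(2−0) + (-6)·(0−(5/2))) = ½·(0 − 3/2 + 15) = 27/4, so the B-coordinate is 1/4.
[ABP] = ½·(0·(8−(5/2)) + 3·(5/2−0) + (-3/4)·(0−8)) = ½·(0 + 15/2 + 6) = 27/4, so the C-coordinate is 1/4.
Check: 1/2 + 1/4 + 1/4 = 1.

(1/2, 1/4, 1/4)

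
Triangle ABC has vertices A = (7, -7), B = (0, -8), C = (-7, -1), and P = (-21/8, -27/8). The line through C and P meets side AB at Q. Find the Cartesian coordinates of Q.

(14/3, -22/3)

Barycentric coordinates of P with respect to ABC: (1/4, 1/8, 5/8).
On side AB the C-coordinate is zero; dropping P's C-weight 5/8 and renormalizing the remaining 1/4 : 1/8 gives weights 2/3, 1/3 on A, B.
Q = (2/3)·(7, -7) + (1/3)·(0, -8) = (14/3, -22/3).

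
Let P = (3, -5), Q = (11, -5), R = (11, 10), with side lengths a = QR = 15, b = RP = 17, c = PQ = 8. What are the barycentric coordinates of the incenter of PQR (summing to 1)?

(3/8, 17/40, 1/5)

The incenter has barycentric coordinates proportional to the opposite side lengths: (15 : 17 : 8).
Normalizing by 15+17+8 = 40 gives (3/8, 17/40, 1/5).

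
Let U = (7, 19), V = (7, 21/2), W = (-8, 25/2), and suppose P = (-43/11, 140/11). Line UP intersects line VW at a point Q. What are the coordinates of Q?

Barycentric coordinates of P with respect to UVW: (1/11, 2/11, 8/11).
On side VW the U-coordinate is zero; dropping P's U-weight 1/11 and renormalizing the remaining 2/11 : 8/11 gives weights 1/5, 4/5 on V, W.
Q = (1/5)·(7, 21/2) + (4/5)·(-8, 25/2) = (-5, 121/10).

(-5, 121/10)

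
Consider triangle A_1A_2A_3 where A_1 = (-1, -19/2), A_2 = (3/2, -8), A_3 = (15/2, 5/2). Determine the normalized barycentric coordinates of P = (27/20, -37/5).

(3/10, 3/5, 1/10)

Signed area of the reference triangle: [A_1A_2A_3] = ½·((-1)·(-8−(5/2)) + (3/2)·(5/2−(-19/2)) + (15/2)·(-19/2−(-8))) = ½·(21/2 + 18 − 45/4) = 69/8.
[PA_2A_3] = ½·((27/20)·(-8−(5/2)) + (3/2)·(5/2−(-37/5)) + (15/2)·(-37/5−(-8))) = ½·(-567/40 + 297/20 + 9/2) = 207/80, so the A_1-coordinate is (207/80)/(69/8) = 3/10.
[A_1PA_3] = ½·((-1)·(-37/5−(5/2)) + (27/20)·(5/2−(-19/2)) + (15/2)·(-19/2−(-37/5))) = ½·(99/10 + 81/5 − 63/4) = 207/40, so the A_2-coordinate is 3/5.
[A_1A_2P] = ½·((-1)·(-8−(-37/5)) + (3/2)·(-37/5−(-19/2)) + (27/20)·(-19/2−(-8))) = ½·(3/5 + 63/20 − 81/40) = 69/80, so the A_3-coordinate is 1/10.
Check: 3/10 + 3/5 + 1/10 = 1.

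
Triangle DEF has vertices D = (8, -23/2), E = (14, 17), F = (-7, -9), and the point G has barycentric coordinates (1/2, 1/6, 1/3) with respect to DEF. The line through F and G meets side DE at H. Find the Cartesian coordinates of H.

(19/2, -35/8)

Line FG meets DE where the F-coordinate vanishes; zeroing G's F-weight and renormalizing leaves D, E-weights 1/2 : 1/6 → (3/4, 1/4).
So H = (3/4)·D + (1/4)·E = (19/2, -35/8).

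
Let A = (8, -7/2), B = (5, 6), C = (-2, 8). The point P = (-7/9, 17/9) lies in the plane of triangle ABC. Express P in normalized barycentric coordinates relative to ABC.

Signed area of the reference triangle: [ABC] = ½·(8·(6−8) + 5·(8−(-7/2)) + (-2)·(-7/2−6)) = ½·(-16 + 115/2 + 19) = 121/4.
[PBC] = ½·((-7/9)·(6−8) + 5·(8−(17/9)) + (-2)·(17/9−6)) = ½·(14/9 + 275/9 + 74/9) = 121/6, so the A-coordinate is (121/6)/(121/4) = 2/3.
[APC] = ½·(8·(17/9−8) + (-7/9)·(8−(-7/2)) + (-2)·(-7/2−(17/9))) = ½·(-440/9 − 161/18 + 97/9) = -847/36, so the B-coordinate is -7/9.
[ABP] = ½·(8·(6−(17/9)) + 5·(17/9−(-7/2)) + (-7/9)·(-7/2−6)) = ½·(296/9 + 485/18 + 133/18) = 605/18, so the C-coordinate is 10/9.

(2/3, -7/9, 10/9)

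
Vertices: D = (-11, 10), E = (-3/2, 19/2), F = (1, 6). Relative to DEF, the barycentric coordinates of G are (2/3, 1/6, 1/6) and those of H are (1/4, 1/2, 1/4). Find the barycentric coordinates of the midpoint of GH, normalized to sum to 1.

Since both coordinate triples sum to 1, the midpoint's barycentrics are the componentwise average.
(2/3+1/4)/2 = 11/24; similarly 1/3 and 5/24.

(11/24, 1/3, 5/24)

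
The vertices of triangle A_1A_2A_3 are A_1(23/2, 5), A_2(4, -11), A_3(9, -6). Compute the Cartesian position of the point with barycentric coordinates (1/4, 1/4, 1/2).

(67/8, -9/2)

P = (1/4)·A_1 + (1/4)·A_2 + (1/2)·A_3.
x-coordinate: (1/4)·(23/2) + (1/4)·4 + (1/2)·9 = 67/8.
y-coordinate: (1/4)·5 + (1/4)·(-11) + (1/2)·(-6) = -9/2.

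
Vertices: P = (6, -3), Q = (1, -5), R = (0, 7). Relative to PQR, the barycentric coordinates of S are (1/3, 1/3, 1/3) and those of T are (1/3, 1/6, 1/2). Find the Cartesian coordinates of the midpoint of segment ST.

Barycentric coordinates of the midpoint are the average: (1/3, 1/4, 5/12).
Converting: (1/3)·P + (1/4)·Q + (5/12)·R = (9/4, 2/3).

(9/4, 2/3)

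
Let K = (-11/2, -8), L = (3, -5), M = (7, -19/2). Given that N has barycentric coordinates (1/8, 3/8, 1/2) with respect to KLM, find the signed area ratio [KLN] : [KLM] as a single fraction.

1/2

The signed ratio [KLN]/[KLM] equals the barycentric coordinate of N at vertex M, which is 1/2.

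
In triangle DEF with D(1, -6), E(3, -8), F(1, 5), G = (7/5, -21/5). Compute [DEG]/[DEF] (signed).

[DEF] = ½·(1·(-8−5) + 3·(5−(-6)) + 1·(-6−(-8))) = ½·(-13 + 33 + 2) = 11.
[DEG] = ½·(1·(-8−(-21/5)) + 3·(-21/5−(-6)) + (7/5)·(-6−(-8))) = ½·(-19/5 + 27/5 + 14/5) = 11/5, so the ratio is (11/5)/11 = 1/5.

1/5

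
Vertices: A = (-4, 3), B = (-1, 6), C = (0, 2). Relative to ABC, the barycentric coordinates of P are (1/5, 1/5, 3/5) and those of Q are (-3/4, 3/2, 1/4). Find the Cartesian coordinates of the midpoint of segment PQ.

(1/4, 41/8)

Barycentric coordinates of the midpoint are the average: (-11/40, 17/20, 17/40).
Converting: (-11/40)·A + (17/20)·B + (17/40)·C = (1/4, 41/8).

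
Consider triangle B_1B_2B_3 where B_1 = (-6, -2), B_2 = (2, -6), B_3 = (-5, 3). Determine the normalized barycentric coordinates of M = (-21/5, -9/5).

Signed area of the reference triangle: [B_1B_2B_3] = ½·((-6)·(-6−3) + 2·(3−(-2)) + (-5)·(-2−(-6))) = ½·(54 + 10 − 20) = 22.
[MB_2B_3] = ½·((-21/5)·(-6−3) + 2·(3−(-9/5)) + (-5)·(-9/5−(-6))) = ½·(189/5 + 48/5 − 21) = 66/5, so the B_1-coordinate is (66/5)/22 = 3/5.
[B_1MB_3] = ½·((-6)·(-9/5−3) + (-21/5)·(3−(-2)) + (-5)·(-2−(-9/5))) = ½·(144/5 − 21 + 1) = 22/5, so the B_2-coordinate is 1/5.
[B_1B_2M] = ½·((-6)·(-6−(-9/5)) + 2·(-9/5−(-2)) + (-21/5)·(-2−(-6))) = ½·(126/5 + 2/5 − 84/5) = 22/5, so the B_3-coordinate is 1/5.
Check: 3/5 + 1/5 + 1/5 = 1.

(3/5, 1/5, 1/5)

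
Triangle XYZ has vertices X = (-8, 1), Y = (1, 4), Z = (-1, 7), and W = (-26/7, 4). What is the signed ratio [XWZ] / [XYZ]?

1/7

[XYZ] = ½·((-8)·(4−7) + 1·(7−1) + (-1)·(1−4)) = ½·(24 + 6 + 3) = 33/2.
[XWZ] = ½·((-8)·(4−7) + (-26/7)·(7−1) + (-1)·(1−4)) = ½·(24 − 156/7 + 3) = 33/14, so the ratio is (33/14)/(33/2) = 1/7.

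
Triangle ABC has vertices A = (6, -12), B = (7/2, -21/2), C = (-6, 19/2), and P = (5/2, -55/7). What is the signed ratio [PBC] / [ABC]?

1/7

[ABC] = ½·(6·(-21/2−(19/2)) + (7/2)·(19/2−(-12)) + (-6)·(-12−(-21/2))) = ½·(-120 + 301/4 + 9) = -143/8.
[PBC] = ½·((5/2)·(-21/2−(19/2)) + (7/2)·(19/2−(-55/7)) + (-6)·(-55/7−(-21/2))) = ½·(-50 + 243/4 − 111/7) = -143/56, so the ratio is (-143/56)/(-143/8) = 1/7.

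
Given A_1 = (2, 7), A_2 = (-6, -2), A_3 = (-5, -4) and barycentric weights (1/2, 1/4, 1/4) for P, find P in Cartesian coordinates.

(-7/4, 2)

P = (1/2)·A_1 + (1/4)·A_2 + (1/4)·A_3.
x-coordinate: (1/2)·2 + (1/4)·(-6) + (1/4)·(-5) = -7/4.
y-coordinate: (1/2)·7 + (1/4)·(-2) + (1/4)·(-4) = 2.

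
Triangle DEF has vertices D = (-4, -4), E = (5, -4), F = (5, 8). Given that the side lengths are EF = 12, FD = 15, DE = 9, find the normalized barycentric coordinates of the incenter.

The incenter has barycentric coordinates proportional to the opposite side lengths: (12 : 15 : 9).
Normalizing by 12+15+9 = 36 gives (1/3, 5/12, 1/4).

(1/3, 5/12, 1/4)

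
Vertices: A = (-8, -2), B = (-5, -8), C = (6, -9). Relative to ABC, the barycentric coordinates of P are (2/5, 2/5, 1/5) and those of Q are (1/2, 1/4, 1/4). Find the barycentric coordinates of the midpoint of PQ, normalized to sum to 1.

Since both coordinate triples sum to 1, the midpoint's barycentrics are the componentwise average.
(2/5+1/2)/2 = 9/20; similarly 13/40 and 9/40.

(9/20, 13/40, 9/40)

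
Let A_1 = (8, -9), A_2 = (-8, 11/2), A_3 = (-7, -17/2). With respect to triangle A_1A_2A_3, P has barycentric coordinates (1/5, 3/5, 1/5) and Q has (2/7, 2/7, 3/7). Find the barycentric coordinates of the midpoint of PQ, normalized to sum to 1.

(17/70, 31/70, 11/35)

Since both coordinate triples sum to 1, the midpoint's barycentrics are the componentwise average.
(1/5+2/7)/2 = 17/70; similarly 31/70 and 11/35.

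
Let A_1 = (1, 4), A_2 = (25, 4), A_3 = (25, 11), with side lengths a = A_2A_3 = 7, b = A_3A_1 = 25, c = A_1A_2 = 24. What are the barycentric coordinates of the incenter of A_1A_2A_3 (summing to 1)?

(1/8, 25/56, 3/7)

The incenter has barycentric coordinates proportional to the opposite side lengths: (7 : 25 : 24).
Normalizing by 7+25+24 = 56 gives (1/8, 25/56, 3/7).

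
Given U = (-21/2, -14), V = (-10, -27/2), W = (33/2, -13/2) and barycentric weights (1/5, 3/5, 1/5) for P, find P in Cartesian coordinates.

(-24/5, -61/5)

P = (1/5)·U + (3/5)·V + (1/5)·W.
x-coordinate: (1/5)·(-21/2) + (3/5)·(-10) + (1/5)·(33/2) = -24/5.
y-coordinate: (1/5)·(-14) + (3/5)·(-27/2) + (1/5)·(-13/2) = -61/5.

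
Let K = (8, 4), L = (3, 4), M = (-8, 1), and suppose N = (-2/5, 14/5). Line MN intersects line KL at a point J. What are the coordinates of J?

Barycentric coordinates of N with respect to KLM: (1/5, 2/5, 2/5).
On side KL the M-coordinate is zero; dropping N's M-weight 2/5 and renormalizing the remaining 1/5 : 2/5 gives weights 1/3, 2/3 on K, L.
J = (1/3)·(8, 4) + (2/3)·(3, 4) = (14/3, 4).

(14/3, 4)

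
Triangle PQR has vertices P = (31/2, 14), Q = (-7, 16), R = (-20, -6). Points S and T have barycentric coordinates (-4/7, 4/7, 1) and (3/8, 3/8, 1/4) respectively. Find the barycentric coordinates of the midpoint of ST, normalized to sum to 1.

(-11/112, 53/112, 5/8)

Since both coordinate triples sum to 1, the midpoint's barycentrics are the componentwise average.
(-4/7+3/8)/2 = -11/112; similarly 53/112 and 5/8.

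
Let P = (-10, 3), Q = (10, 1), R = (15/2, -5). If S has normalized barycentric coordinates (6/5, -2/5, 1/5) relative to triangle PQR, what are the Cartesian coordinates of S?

S = (6/5)·P + (-2/5)·Q + (1/5)·R.
x-coordinate: (6/5)·(-10) + (-2/5)·10 + (1/5)·(15/2) = -29/2.
y-coordinate: (6/5)·3 + (-2/5)·1 + (1/5)·(-5) = 11/5.

(-29/2, 11/5)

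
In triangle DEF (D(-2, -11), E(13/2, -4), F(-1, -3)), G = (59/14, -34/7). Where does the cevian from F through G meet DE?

Barycentric coordinates of G with respect to DEF: (1/7, 5/7, 1/7).
On side DE the F-coordinate is zero; dropping G's F-weight 1/7 and renormalizing the remaining 1/7 : 5/7 gives weights 1/6, 5/6 on D, E.
H = (1/6)·(-2, -11) + (5/6)·(13/2, -4) = (61/12, -31/6).

(61/12, -31/6)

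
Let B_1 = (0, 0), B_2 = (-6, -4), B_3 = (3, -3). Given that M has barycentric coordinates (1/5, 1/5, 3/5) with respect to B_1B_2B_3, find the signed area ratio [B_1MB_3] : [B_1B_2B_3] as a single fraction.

1/5

The signed ratio [B_1MB_3]/[B_1B_2B_3] equals the barycentric coordinate of M at vertex B_2, which is 1/5.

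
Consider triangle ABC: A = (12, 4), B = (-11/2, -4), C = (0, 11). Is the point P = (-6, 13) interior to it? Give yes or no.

Barycentric coordinates of P: (-202/437, 36/437, 603/437).
The three coordinates are negative, positive, positive; a point is interior exactly when all three are positive.

no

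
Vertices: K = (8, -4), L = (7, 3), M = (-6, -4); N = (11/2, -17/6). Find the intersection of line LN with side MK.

Barycentric coordinates of N with respect to KLM: (2/3, 1/6, 1/6).
On side MK the L-coordinate is zero; dropping N's L-weight 1/6 and renormalizing the remaining 1/6 : 2/3 gives weights 1/5, 4/5 on M, K.
J = (1/5)·(-6, -4) + (4/5)·(8, -4) = (26/5, -4).

(26/5, -4)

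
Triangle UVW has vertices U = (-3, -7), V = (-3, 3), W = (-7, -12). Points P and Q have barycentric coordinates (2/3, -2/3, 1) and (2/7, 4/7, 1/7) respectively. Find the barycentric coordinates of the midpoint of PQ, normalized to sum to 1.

(10/21, -1/21, 4/7)

Since both coordinate triples sum to 1, the midpoint's barycentrics are the componentwise average.
(2/3+2/7)/2 = 10/21; similarly -1/21 and 4/7.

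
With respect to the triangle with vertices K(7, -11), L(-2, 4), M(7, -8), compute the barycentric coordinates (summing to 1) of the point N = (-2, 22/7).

Signed area of the reference triangle: [KLM] = ½·(7·(4−(-8)) + (-2)·(-8−(-11)) + 7·(-11−4)) = ½·(84 − 6 − 105) = -27/2.
[NLM] = ½·((-2)·(4−(-8)) + (-2)·(-8−(22/7)) + 7·(22/7−4)) = ½·(-24 + 156/7 − 6) = -27/7, so the K-coordinate is (-27/7)/(-27/2) = 2/7.
[KNM] = ½·(7·(22/7−(-8)) + (-2)·(-8−(-11)) + 7·(-11−(22/7))) = ½·(78 − 6 − 99) = -27/2, so the L-coordinate is 1.
[KLN] = ½·(7·(4−(22/7)) + (-2)·(22/7−(-11)) + (-2)·(-11−4)) = ½·(6 − 198/7 + 30) = 27/7, so the M-coordinate is -2/7.
Check: 2/7 + 1 − 2/7 = 1.

(2/7, 1, -2/7)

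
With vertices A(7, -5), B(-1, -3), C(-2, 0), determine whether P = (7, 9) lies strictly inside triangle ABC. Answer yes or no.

Barycentric coordinates of P: (18/11, -63/11, 56/11).
The three coordinates are positive, negative, positive; a point is interior exactly when all three are positive.

no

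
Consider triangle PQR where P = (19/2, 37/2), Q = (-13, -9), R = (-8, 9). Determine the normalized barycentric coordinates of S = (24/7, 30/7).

(6/7, 5/7, -4/7)

Signed area of the reference triangle: [PQR] = ½·((19/2)·(-9−9) + (-13)·(9−(37/2)) + (-8)·(37/2−(-9))) = ½·(-171 + 247/2 − 220) = -535/4.
[SQR] = ½·((24/7)·(-9−9) + (-13)·(9−(30/7)) + (-8)·(30/7−(-9))) = ½·(-432/7 − 429/7 − 744/7) = -1605/14, so the P-coordinate is (-1605/14)/(-535/4) = 6/7.
[PSR] = ½·((19/2)·(30/7−9) + (24/7)·(9−(37/2)) + (-8)·(37/2−(30/7))) = ½·(-627/14 − 228/7 − 796/7) = -2675/28, so the Q-coordinate is 5/7.
[PQS] = ½·((19/2)·(-9−(30/7)) + (-13)·(30/7−(37/2)) + (24/7)·(37/2−(-9))) = ½·(-1767/14 + 2587/14 + 660/7) = 535/7, so the R-coordinate is -4/7.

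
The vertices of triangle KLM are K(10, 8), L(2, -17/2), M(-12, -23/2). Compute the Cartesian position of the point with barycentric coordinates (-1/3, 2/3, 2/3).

(-10, -16)

N = (-1/3)·K + (2/3)·L + (2/3)·M.
x-coordinate: (-1/3)·10 + (2/3)·2 + (2/3)·(-12) = -10.
y-coordinate: (-1/3)·8 + (2/3)·(-17/2) + (2/3)·(-23/2) = -16.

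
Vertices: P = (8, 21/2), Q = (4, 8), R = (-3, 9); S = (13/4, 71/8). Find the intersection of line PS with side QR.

(5/3, 25/3)

Barycentric coordinates of S with respect to PQR: (1/4, 1/2, 1/4).
On side QR the P-coordinate is zero; dropping S's P-weight 1/4 and renormalizing the remaining 1/2 : 1/4 gives weights 2/3, 1/3 on Q, R.
T = (2/3)·(4, 8) + (1/3)·(-3, 9) = (5/3, 25/3).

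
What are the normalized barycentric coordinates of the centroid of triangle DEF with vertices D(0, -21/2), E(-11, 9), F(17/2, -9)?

(1/3, 1/3, 1/3)

The centroid is the average of the vertices, so each weight is 1/3.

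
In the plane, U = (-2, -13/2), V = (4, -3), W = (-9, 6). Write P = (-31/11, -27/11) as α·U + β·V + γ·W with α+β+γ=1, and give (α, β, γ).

(6/11, 2/11, 3/11)

Signed area of the reference triangle: [UVW] = ½·((-2)·(-3−6) + 4·(6−(-13/2)) + (-9)·(-13/2−(-3))) = ½·(18 + 50 + 63/2) = 199/4.
[PVW] = ½·((-31/11)·(-3−6) + 4·(6−(-27/11)) + (-9)·(-27/11−(-3))) = ½·(279/11 + 372/11 − 54/11) = 597/22, so the U-coordinate is (597/22)/(199/4) = 6/11.
[UPW] = ½·((-2)·(-27/11−6) + (-31/11)·(6−(-13/2)) + (-9)·(-13/2−(-27/11))) = ½·(186/11 − 775/22 + 801/22) = 199/22, so the V-coordinate is 2/11.
[UVP] = ½·((-2)·(-3−(-27/11)) + 4·(-27/11−(-13/2)) + (-31/11)·(-13/2−(-3))) = ½·(12/11 + 178/11 + 217/22) = 597/44, so the W-coordinate is 3/11.
Check: 6/11 + 2/11 + 3/11 = 1.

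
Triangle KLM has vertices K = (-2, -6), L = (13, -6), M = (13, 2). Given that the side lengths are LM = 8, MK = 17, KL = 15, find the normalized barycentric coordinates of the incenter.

The incenter has barycentric coordinates proportional to the opposite side lengths: (8 : 17 : 15).
Normalizing by 8+17+15 = 40 gives (1/5, 17/40, 3/8).

(1/5, 17/40, 3/8)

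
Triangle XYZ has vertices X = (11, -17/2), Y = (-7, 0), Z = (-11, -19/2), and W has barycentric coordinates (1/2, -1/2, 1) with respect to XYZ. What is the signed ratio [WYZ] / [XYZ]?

1/2

The signed ratio [WYZ]/[XYZ] equals the barycentric coordinate of W at vertex X, which is 1/2.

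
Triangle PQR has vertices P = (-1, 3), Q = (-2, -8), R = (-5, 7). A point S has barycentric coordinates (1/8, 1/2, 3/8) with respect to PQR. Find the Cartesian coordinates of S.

(-3, -1)

S = (1/8)·P + (1/2)·Q + (3/8)·R.
x-coordinate: (1/8)·(-1) + (1/2)·(-2) + (3/8)·(-5) = -3.
y-coordinate: (1/8)·3 + (1/2)·(-8) + (3/8)·7 = -1.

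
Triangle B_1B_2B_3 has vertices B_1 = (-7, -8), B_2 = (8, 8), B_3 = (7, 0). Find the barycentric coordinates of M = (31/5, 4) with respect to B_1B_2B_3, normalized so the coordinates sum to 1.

(1/10, 3/5, 3/10)

Signed area of the reference triangle: [B_1B_2B_3] = ½·((-7)·(8−0) + 8·(0−(-8)) + 7·(-8−8)) = ½·(-56 + 64 − 112) = -52.
[MB_2B_3] = ½·((31/5)·(8−0) + 8·(0−4) + 7·(4−8)) = ½·(248/5 − 32 − 28) = -26/5, so the B_1-coordinate is (-26/5)/(-52) = 1/10.
[B_1MB_3] = ½·((-7)·(4−0) + (31/5)·(0−(-8)) + 7·(-8−4)) = ½·(-28 + 248/5 − 84) = -156/5, so the B_2-coordinate is 3/5.
[B_1B_2M] = ½·((-7)·(8−4) + 8·(4−(-8)) + (31/5)·(-8−8)) = ½·(-28 + 96 − 496/5) = -78/5, so the B_3-coordinate is 3/10.
Check: 1/10 + 3/5 + 3/10 = 1.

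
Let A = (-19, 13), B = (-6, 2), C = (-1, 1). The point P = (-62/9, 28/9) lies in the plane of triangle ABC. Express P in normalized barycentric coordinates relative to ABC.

(1/9, 7/9, 1/9)

Signed area of the reference triangle: [ABC] = ½·((-19)·(2−1) + (-6)·(1−13) + (-1)·(13−2)) = ½·(-19 + 72 − 11) = 21.
[PBC] = ½·((-62/9)·(2−1) + (-6)·(1−(28/9)) + (-1)·(28/9−2)) = ½·(-62/9 + 38/3 − 10/9) = 7/3, so the A-coordinate is (7/3)/21 = 1/9.
[APC] = ½·((-19)·(28/9−1) + (-62/9)·(1−13) + (-1)·(13−(28/9))) = ½·(-361/9 + 248/3 − 89/9) = 49/3, so the B-coordinate is 7/9.
[ABP] = ½·((-19)·(2−(28/9)) + (-6)·(28/9−13) + (-62/9)·(13−2)) = ½·(190/9 + 178/3 − 682/9) = 7/3, so the C-coordinate is 1/9.
Check: 1/9 + 7/9 + 1/9 = 1.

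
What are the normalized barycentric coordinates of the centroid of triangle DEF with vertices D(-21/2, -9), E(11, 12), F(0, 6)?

(1/3, 1/3, 1/3)

The centroid is the average of the vertices, so each weight is 1/3.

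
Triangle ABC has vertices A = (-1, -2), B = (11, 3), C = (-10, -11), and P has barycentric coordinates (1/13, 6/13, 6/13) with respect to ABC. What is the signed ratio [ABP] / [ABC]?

6/13

The signed ratio [ABP]/[ABC] equals the barycentric coordinate of P at vertex C, which is 6/13.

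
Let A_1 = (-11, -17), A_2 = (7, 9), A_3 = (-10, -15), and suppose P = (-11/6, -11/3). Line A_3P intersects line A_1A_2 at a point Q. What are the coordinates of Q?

(-1/5, -7/5)

Barycentric coordinates of P with respect to A_1A_2A_3: (1/3, 1/2, 1/6).
On side A_1A_2 the A_3-coordinate is zero; dropping P's A_3-weight 1/6 and renormalizing the remaining 1/3 : 1/2 gives weights 2/5, 3/5 on A_1, A_2.
Q = (2/5)·(-11, -17) + (3/5)·(7, 9) = (-1/5, -7/5).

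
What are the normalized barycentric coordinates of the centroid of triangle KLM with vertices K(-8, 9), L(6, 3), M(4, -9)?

The centroid is the average of the vertices, so each weight is 1/3.

(1/3, 1/3, 1/3)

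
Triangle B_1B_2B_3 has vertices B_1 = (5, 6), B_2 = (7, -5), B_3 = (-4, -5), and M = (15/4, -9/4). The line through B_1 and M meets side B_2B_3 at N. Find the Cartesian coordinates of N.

(10/3, -5)

Barycentric coordinates of M with respect to B_1B_2B_3: (1/4, 1/2, 1/4).
On side B_2B_3 the B_1-coordinate is zero; dropping M's B_1-weight 1/4 and renormalizing the remaining 1/2 : 1/4 gives weights 2/3, 1/3 on B_2, B_3.
N = (2/3)·(7, -5) + (1/3)·(-4, -5) = (10/3, -5).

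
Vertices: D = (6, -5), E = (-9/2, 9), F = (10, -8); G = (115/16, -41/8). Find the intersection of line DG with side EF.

(91/12, -31/6)

Barycentric coordinates of G with respect to DEF: (1/4, 1/8, 5/8).
On side EF the D-coordinate is zero; dropping G's D-weight 1/4 and renormalizing the remaining 1/8 : 5/8 gives weights 1/6, 5/6 on E, F.
H = (1/6)·(-9/2, 9) + (5/6)·(10, -8) = (91/12, -31/6).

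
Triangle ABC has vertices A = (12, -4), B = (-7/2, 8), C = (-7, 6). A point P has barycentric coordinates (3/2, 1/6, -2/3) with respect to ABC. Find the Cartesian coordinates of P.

(265/12, -26/3)

P = (3/2)·A + (1/6)·B + (-2/3)·C.
x-coordinate: (3/2)·12 + (1/6)·(-7/2) + (-2/3)·(-7) = 265/12.
y-coordinate: (3/2)·(-4) + (1/6)·8 + (-2/3)·6 = -26/3.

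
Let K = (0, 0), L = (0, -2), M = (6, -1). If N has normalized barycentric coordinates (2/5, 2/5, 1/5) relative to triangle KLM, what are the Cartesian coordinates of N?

N = (2/5)·K + (2/5)·L + (1/5)·M.
x-coordinate: (2/5)·0 + (2/5)·0 + (1/5)·6 = 6/5.
y-coordinate: (2/5)·0 + (2/5)·(-2) + (1/5)·(-1) = -1.

(6/5, -1)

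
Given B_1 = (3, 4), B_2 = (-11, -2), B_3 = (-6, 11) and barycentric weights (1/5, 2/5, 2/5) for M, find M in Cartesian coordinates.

M = (1/5)·B_1 + (2/5)·B_2 + (2/5)·B_3.
x-coordinate: (1/5)·3 + (2/5)·(-11) + (2/5)·(-6) = -31/5.
y-coordinate: (1/5)·4 + (2/5)·(-2) + (2/5)·11 = 22/5.

(-31/5, 22/5)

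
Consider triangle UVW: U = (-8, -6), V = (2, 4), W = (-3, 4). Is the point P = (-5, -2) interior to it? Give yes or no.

Barycentric coordinates of P: (3/5, 1/5, 1/5).
The three coordinates are positive, positive, positive; a point is interior exactly when all three are positive.

yes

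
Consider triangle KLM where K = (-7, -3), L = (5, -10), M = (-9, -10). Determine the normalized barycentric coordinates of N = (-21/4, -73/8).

(1/8, 1/4, 5/8)

Signed area of the reference triangle: [KLM] = ½·((-7)·(-10−(-10)) + 5·(-10−(-3)) + (-9)·(-3−(-10))) = ½·(0 − 35 − 63) = -49.
[NLM] = ½·((-21/4)·(-10−(-10)) + 5·(-10−(-73/8)) + (-9)·(-73/8−(-10))) = ½·(0 − 35/8 − 63/8) = -49/8, so the K-coordinate is (-49/8)/(-49) = 1/8.
[KNM] = ½·((-7)·(-73/8−(-10)) + (-21/4)·(-10−(-3)) + (-9)·(-3−(-73/8))) = ½·(-49/8 + 147/4 − 441/8) = -49/4, so the L-coordinate is 1/4.
[KLN] = ½·((-7)·(-10−(-73/8)) + 5·(-73/8−(-3)) + (-21/4)·(-3−(-10))) = ½·(49/8 − 245/8 − 147/4) = -245/8, so the M-coordinate is 5/8.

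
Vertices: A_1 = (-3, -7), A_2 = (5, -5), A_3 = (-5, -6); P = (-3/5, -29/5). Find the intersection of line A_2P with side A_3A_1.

(-13/3, -19/3)

Barycentric coordinates of P with respect to A_1A_2A_3: (1/5, 2/5, 2/5).
On side A_3A_1 the A_2-coordinate is zero; dropping P's A_2-weight 2/5 and renormalizing the remaining 2/5 : 1/5 gives weights 2/3, 1/3 on A_3, A_1.
Q = (2/3)·(-5, -6) + (1/3)·(-3, -7) = (-13/3, -19/3).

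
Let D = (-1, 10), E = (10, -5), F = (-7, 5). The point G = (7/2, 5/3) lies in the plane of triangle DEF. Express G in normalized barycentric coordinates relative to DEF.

Signed area of the reference triangle: [DEF] = ½·((-1)·(-5−5) + 10·(5−10) + (-7)·(10−(-5))) = ½·(10 − 50 − 105) = -145/2.
[GEF] = ½·((7/2)·(-5−5) + 10·(5−(5/3)) + (-7)·(5/3−(-5))) = ½·(-35 + 100/3 − 140/3) = -145/6, so the D-coordinate is (-145/6)/(-145/2) = 1/3.
[DGF] = ½·((-1)·(5/3−5) + (7/2)·(5−10) + (-7)·(10−(5/3))) = ½·(10/3 − 35/2 − 175/3) = -145/4, so the E-coordinate is 1/2.
[DEG] = ½·((-1)·(-5−(5/3)) + 10·(5/3−10) + (7/2)·(10−(-5))) = ½·(20/3 − 250/3 + 105/2) = -145/12, so the F-coordinate is 1/6.

(1/3, 1/2, 1/6)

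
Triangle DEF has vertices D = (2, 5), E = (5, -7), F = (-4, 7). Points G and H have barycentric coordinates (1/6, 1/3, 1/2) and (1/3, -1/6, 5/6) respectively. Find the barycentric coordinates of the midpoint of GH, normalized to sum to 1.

(1/4, 1/12, 2/3)

Since both coordinate triples sum to 1, the midpoint's barycentrics are the componentwise average.
(1/6+1/3)/2 = 1/4; similarly 1/12 and 2/3.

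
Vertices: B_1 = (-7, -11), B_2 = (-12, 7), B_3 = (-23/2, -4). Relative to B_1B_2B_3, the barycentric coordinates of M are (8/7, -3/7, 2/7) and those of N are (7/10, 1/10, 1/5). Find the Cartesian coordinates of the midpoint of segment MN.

(-509/70, -429/35)

Barycentric coordinates of the midpoint are the average: (129/140, -23/140, 17/70).
Converting: (129/140)·B_1 + (-23/140)·B_2 + (17/70)·B_3 = (-509/70, -429/35).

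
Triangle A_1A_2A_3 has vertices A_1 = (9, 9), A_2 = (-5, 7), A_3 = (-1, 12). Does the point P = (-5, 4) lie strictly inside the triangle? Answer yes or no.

no

Barycentric coordinates of P: (6/31, 46/31, -21/31).
The three coordinates are positive, positive, negative; a point is interior exactly when all three are positive.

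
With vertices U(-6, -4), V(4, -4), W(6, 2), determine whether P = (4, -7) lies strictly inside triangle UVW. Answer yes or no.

Barycentric coordinates of P: (-1/10, 8/5, -1/2).
The three coordinates are negative, positive, negative; a point is interior exactly when all three are positive.

no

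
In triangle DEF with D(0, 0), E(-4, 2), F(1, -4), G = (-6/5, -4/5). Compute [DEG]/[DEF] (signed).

2/5

[DEF] = ½·(0·(2−(-4)) + (-4)·(-4−0) + 1·(0−2)) = ½·(0 + 16 − 2) = 7.
[DEG] = ½·(0·(2−(-4/5)) + (-4)·(-4/5−0) + (-6/5)·(0−2)) = ½·(0 + 16/5 + 12/5) = 14/5, so the ratio is (14/5)/7 = 2/5.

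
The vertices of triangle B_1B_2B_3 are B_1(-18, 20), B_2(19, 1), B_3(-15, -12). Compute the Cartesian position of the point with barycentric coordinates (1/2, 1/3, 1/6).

M = (1/2)·B_1 + (1/3)·B_2 + (1/6)·B_3.
x-coordinate: (1/2)·(-18) + (1/3)·19 + (1/6)·(-15) = -31/6.
y-coordinate: (1/2)·20 + (1/3)·1 + (1/6)·(-12) = 25/3.

(-31/6, 25/3)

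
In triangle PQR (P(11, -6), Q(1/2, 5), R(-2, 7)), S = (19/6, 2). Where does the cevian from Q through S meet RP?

(9/2, 1/2)

Barycentric coordinates of S with respect to PQR: (1/3, 1/3, 1/3).
On side RP the Q-coordinate is zero; dropping S's Q-weight 1/3 and renormalizing the remaining 1/3 : 1/3 gives weights 1/2, 1/2 on R, P.
T = (1/2)·(-2, 7) + (1/2)·(11, -6) = (9/2, 1/2).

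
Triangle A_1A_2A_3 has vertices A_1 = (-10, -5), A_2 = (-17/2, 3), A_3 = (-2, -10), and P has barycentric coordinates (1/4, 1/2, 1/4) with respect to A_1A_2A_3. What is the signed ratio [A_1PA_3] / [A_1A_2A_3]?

The signed ratio [A_1PA_3]/[A_1A_2A_3] equals the barycentric coordinate of P at vertex A_2, which is 1/2.

1/2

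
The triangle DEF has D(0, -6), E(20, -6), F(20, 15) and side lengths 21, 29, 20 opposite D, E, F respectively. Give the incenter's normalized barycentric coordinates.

(3/10, 29/70, 2/7)

The incenter has barycentric coordinates proportional to the opposite side lengths: (21 : 29 : 20).
Normalizing by 21+29+20 = 70 gives (3/10, 29/70, 2/7).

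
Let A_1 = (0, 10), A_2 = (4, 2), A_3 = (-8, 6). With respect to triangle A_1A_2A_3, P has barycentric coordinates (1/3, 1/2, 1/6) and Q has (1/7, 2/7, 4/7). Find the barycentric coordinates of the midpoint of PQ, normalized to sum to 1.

(5/21, 11/28, 31/84)

Since both coordinate triples sum to 1, the midpoint's barycentrics are the componentwise average.
(1/3+1/7)/2 = 5/21; similarly 11/28 and 31/84.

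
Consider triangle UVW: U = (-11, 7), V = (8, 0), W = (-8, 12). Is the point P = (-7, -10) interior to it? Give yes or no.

Barycentric coordinates of P: (85/29, 71/116, -295/116).
The three coordinates are positive, positive, negative; a point is interior exactly when all three are positive.

no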